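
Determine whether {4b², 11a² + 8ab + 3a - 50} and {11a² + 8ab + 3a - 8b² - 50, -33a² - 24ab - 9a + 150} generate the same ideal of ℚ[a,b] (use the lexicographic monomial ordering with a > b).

Yes, the ideals are equal.

Since reduced Gröbner bases are canonical representatives of ideals under a given ordering, it suffices to compute and compare them.
Buchberger on the first generating set:
f_1 = 4b², LT = b².
f_2 = 11a² + 8ab + 3a - 50, LT = a².

The S-polynomials (S(f_1,f_2)) all reduce to 0 modulo the current basis, so we have a Gröbner basis.
Inter-reduce: drop elements whose leading term is divisible by another's, tail-reduce, and make monic.
Reduced Gröbner basis: {a² + 8/11ab + 3/11a - 50/11, b²}.

Buchberger on the second generating set:
h_1 = 11a² + 8ab + 3a - 8b² - 50, LT = a².
h_2 = -33a² - 24ab - 9a + 150, LT = a².

S(h_1,h_2): lcm = a². S = -8/11b².
  reduce S modulo (h_1, h_2):
  remainder -8/11b² ≠ 0; add k_3 = -8/11b² to the basis.

The other S-polynomials (S(h_1,k_3), S(h_2,k_3)) all reduce to 0 modulo the current basis, so we have a Gröbner basis.
Inter-reduce: drop elements whose leading term is divisible by another's, tail-reduce, and make monic.
Reduced Gröbner basis: {a² + 8/11ab + 3/11a - 50/11, b²}.

The two bases agree; hence the ideals are identical.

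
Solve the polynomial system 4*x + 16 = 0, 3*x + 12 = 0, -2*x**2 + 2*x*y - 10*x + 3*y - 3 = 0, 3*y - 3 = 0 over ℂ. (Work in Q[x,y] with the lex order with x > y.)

{(-4, 1)}

Compute a lex Gröbner basis by Buchberger's algorithm.
f_1 = 4*x + 16, LT = x.
f_2 = 3*x + 12, LT = x.
f_3 = -2*x**2 + 2*x*y - 10*x + 3*y - 3, LT = x**2.
f_4 = 3*y - 3, LT = y.

The S-polynomials (S(f_1,f_2), S(f_1,f_3), S(f_1,f_4), S(f_2,f_3), S(f_2,f_4), S(f_3,f_4)) all reduce to 0 modulo the current basis, so we have a Gröbner basis.
Inter-reduce: drop elements whose leading term is divisible by another's, tail-reduce, and make monic.
Reduced Gröbner basis: {x + 4, y - 1}.

A lex Gröbner basis eliminates variables successively. Here y - 1 depends only on y, with roots {1}; lifting each root through the earlier basis elements recovers the full solutions.
  y = 1: the earlier basis element becomes x + 4 = 0, giving x = -4 — point (-4, 1).
This is the nonlinear analogue of row-reducing a linear system.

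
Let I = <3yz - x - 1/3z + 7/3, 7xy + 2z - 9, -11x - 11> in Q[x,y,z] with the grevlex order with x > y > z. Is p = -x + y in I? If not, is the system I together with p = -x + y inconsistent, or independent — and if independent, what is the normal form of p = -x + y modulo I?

First compute the reduced Gröbner basis of I by Buchberger's algorithm.
f_1 = 3yz - x - 1/3z + 7/3, LT = yz.
f_2 = 7xy + 2z - 9, LT = xy.
f_3 = -11x - 11, LT = x.

S(f_1,f_2): lcm = xyz. S = -1/3x^2 - 1/9xz - 2/7z^2 + 7/9x + 9/7z.
  leading term x^2: subtract (1/33x)·f_3 from -1/3x^2 - 1/9xz - 2/7z^2 + 7/9x + 9/7z → -1/9xz - 2/7z^2 + 10/9x + 9/7z
  leading term xz: subtract (1/99z)·f_3 from -1/9xz - 2/7z^2 + 10/9x + 9/7z → -2/7z^2 + 10/9x + 88/63z
  leading term z^2: no divisor's leading term divides it; move -2/7z^2 to the remainder.
  leading term x: subtract (-10/99)·f_3 from 10/9x + 88/63z → 88/63z - 10/9
  leading term z: no divisor's leading term divides it; move 88/63z to the remainder.
  leading term 1: no divisor's leading term divides it; move -10/9 to the remainder.
  remainder -2/7z^2 + 88/63z - 10/9 ≠ 0; add h_4 = -2/7z^2 + 88/63z - 10/9 to the basis.

S(f_1,f_3): leading monomials are coprime, so the S-polynomial reduces to 0 (Buchberger's first criterion).
S(f_2,f_3): lcm = xy. S = -y + 2/7z - 9/7.
  leading term y: no divisor's leading term divides it; move -y to the remainder.
  leading term z: no divisor's leading term divides it; move 2/7z to the remainder.
  leading term 1: no divisor's leading term divides it; move -9/7 to the remainder.
  remainder -y + 2/7z - 9/7 ≠ 0; add h_5 = -y + 2/7z - 9/7 to the basis.

S(f_1,h_4): lcm = yz^2. S = -1/3xz + 44/9yz - 1/9z^2 - 35/9y + 7/9z.
  leading term xz: subtract (1/33z)·f_3 from -1/3xz + 44/9yz - 1/9z^2 - 35/9y + 7/9z → 44/9yz - 1/9z^2 - 35/9y + 10/9z
  leading term yz: subtract (44/27)·f_1 from 44/9yz - 1/9z^2 - 35/9y + 10/9z → -1/9z^2 + 44/27x - 35/9y + 134/81z - 308/81
  leading term z^2: subtract (7/18)·h_4 from -1/9z^2 + 44/27x - 35/9y + 134/81z - 308/81 → 44/27x - 35/9y + 10/9z - 91/27
  leading term x: subtract (-4/27)·f_3 from 44/27x - 35/9y + 10/9z - 91/27 → -35/9y + 10/9z - 5
  leading term y: subtract (35/9)·h_5 from -35/9y + 10/9z - 5 → 0
  remainder 0.

S(f_2,h_4): leading monomials are coprime, so the S-polynomial reduces to 0 (Buchberger's first criterion).
S(f_3,h_4): leading monomials are coprime, so the S-polynomial reduces to 0 (Buchberger's first criterion).
S(f_1,h_5): lcm = yz. S = 2/7z^2 - 1/3x - 88/63z + 7/9.
  leading term z^2: subtract (-1)·h_4 from 2/7z^2 - 1/3x - 88/63z + 7/9 → -1/3x - 1/3
  leading term x: subtract (1/33)·f_3 from -1/3x - 1/3 → 0
  remainder 0.

S(f_2,h_5): lcm = xy. S = 2/7xz - 9/7x + 2/7z - 9/7.
  leading term xz: subtract (-2/77z)·f_3 from 2/7xz - 9/7x + 2/7z - 9/7 → -9/7x - 9/7
  leading term x: subtract (9/77)·f_3 from -9/7x - 9/7 → 0
  remainder 0.

S(f_3,h_5): leading monomials are coprime, so the S-polynomial reduces to 0 (Buchberger's first criterion).
S(h_4,h_5): leading monomials are coprime, so the S-polynomial reduces to 0 (Buchberger's first criterion).
Every S-polynomial of the final basis reduces to 0, so we have a Gröbner basis.
Inter-reduce: drop elements whose leading term is divisible by another's, tail-reduce, and make monic.
Reduced Gröbner basis: {z^2 - 44/9z + 35/9, x + 1, y - 2/7z + 9/7}.
Label its elements g_1 = z^2 - 44/9z + 35/9, g_2 = x + 1, g_3 = y - 2/7z + 9/7.

Reduce p = -x + y modulo G:
  leading term x: subtract (-1)·g_2 from -x + y → y + 1
  leading term y: subtract (1)·g_3 from y + 1 → 2/7z - 2/7
  leading term z: no divisor's leading term divides it; move 2/7z to the remainder.
  leading term 1: no divisor's leading term divides it; move -2/7 to the remainder.
  normal form = 2/7z - 2/7.
The normal form is nonzero, so p ∉ I. Since p minus its normal form lies in I, I + (p) = I + (r) where r = 2/7z - 2/7; decide whether this ideal is the whole ring.
Run Buchberger on G together with r (pairs among the g_i already reduce to 0 since G is a Gröbner basis):
g_1 = z^2 - 44/9z + 35/9, LT = z^2.
g_2 = x + 1, LT = x.
g_3 = y - 2/7z + 9/7, LT = y.
r = 2/7z - 2/7, LT = z.

S(g_1,g_2): leading monomials are coprime, so the S-polynomial reduces to 0 (Buchberger's first criterion).
S(g_1,g_3): leading monomials are coprime, so the S-polynomial reduces to 0 (Buchberger's first criterion).
S(g_1,r): lcm = z^2. S = -35/9z + 35/9.
  leading term z: subtract (-245/18)·r from -35/9z + 35/9 → 0
  remainder 0.

S(g_2,g_3): leading monomials are coprime, so the S-polynomial reduces to 0 (Buchberger's first criterion).
S(g_2,r): leading monomials are coprime, so the S-polynomial reduces to 0 (Buchberger's first criterion).
S(g_3,r): leading monomials are coprime, so the S-polynomial reduces to 0 (Buchberger's first criterion).
Every S-polynomial of the final basis reduces to 0, so we have a Gröbner basis.
Inter-reduce: drop elements whose leading term is divisible by another's, tail-reduce, and make monic.
Reduced Gröbner basis: {x + 1, y + 1, z - 1}.
The reduced Gröbner basis of I + (p) is {x + 1, y + 1, z - 1} ≠ {1}, a proper ideal, so the enlarged system stays consistent: p is independent of I, with normal form 2/7z - 2/7.

The remainder on division by a Gröbner basis is unique — it is the normal form.

-x + y is independent of I; its normal form modulo I is 2/7z - 2/7.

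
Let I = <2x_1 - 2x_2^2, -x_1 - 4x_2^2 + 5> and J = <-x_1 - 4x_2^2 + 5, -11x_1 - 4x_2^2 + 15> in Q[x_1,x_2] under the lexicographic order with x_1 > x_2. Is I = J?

Yes, the ideals are equal.

For a fixed monomial order, each ideal has a unique reduced Gröbner basis; comparing bases decides equality.
Buchberger on the first generating set:
f_1 = 2x_1 - 2x_2^2, LT = x_1.
f_2 = -x_1 - 4x_2^2 + 5, LT = x_1.

S(f_1,f_2): lcm = x_1. S = -5x_2^2 + 5.
  reduce S modulo (f_1, f_2):
  remainder -5x_2^2 + 5 ≠ 0; add g_3 = -5x_2^2 + 5 to the basis.

The other S-polynomials (S(f_1,g_3), S(f_2,g_3)) all reduce to 0 modulo the current basis, so we have a Gröbner basis.
Inter-reduce: drop elements whose leading term is divisible by another's, tail-reduce, and make monic.
Reduced Gröbner basis: {x_1 - 1, x_2^2 - 1}.

Buchberger on the second generating set:
h_1 = -x_1 - 4x_2^2 + 5, LT = x_1.
h_2 = -11x_1 - 4x_2^2 + 15, LT = x_1.

S(h_1,h_2): lcm = x_1. S = 40/11x_2^2 - 40/11.
  reduce S modulo (h_1, h_2):
  remainder 40/11x_2^2 - 40/11 ≠ 0; add k_3 = 40/11x_2^2 - 40/11 to the basis.

The other S-polynomials (S(h_1,k_3), S(h_2,k_3)) all reduce to 0 modulo the current basis, so we have a Gröbner basis.
Inter-reduce: drop elements whose leading term is divisible by another's, tail-reduce, and make monic.
Reduced Gröbner basis: {x_1 - 1, x_2^2 - 1}.

Same reduced basis, so the two generating sets span the same ideal.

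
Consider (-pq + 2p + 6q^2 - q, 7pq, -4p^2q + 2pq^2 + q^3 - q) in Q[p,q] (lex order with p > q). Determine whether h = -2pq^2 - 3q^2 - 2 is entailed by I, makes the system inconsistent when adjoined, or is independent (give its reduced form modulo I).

First compute the reduced Gröbner basis of I by Buchberger's algorithm.
f_1 = -pq + 2p + 6q^2 - q, LT = pq.
f_2 = 7pq, LT = pq.
f_3 = -4p^2q + 2pq^2 + q^3 - q, LT = p^2q.

S(f_1,f_2): lcm = pq. S = -2p - 6q^2 + q.
  reduce S modulo (f_1, f_2, f_3):
  remainder -2p - 6q^2 + q ≠ 0; add k_4 = -2p - 6q^2 + q to the basis.

S(f_1,f_3): lcm = p^2q. S = -2p^2 - 11/2pq^2 + pq + 1/4q^3 - 1/4q.
  reduce S modulo (f_1, f_2, f_3, k_4):
  remainder 13/4q^3 - 1/2q^2 - 1/4q ≠ 0; add k_5 = 13/4q^3 - 1/2q^2 - 1/4q to the basis.

S(f_1,k_4): lcm = pq. S = -2p - 3q^3 - 11/2q^2 + q.
  reduce S modulo (f_1, f_2, f_3, k_4, k_5):
  remainder 1/26q^2 - 3/13q ≠ 0; add k_6 = 1/26q^2 - 3/13q to the basis.

S(f_3,k_4): lcm = p^2q. S = -3pq^3 - 1/4q^3 + 1/4q.
  reduce S modulo (f_1, f_2, f_3, k_4, k_5, k_6):
  remainder -105/13q ≠ 0; add k_7 = -105/13q to the basis.

The other S-polynomials (S(f_2,f_3), S(f_2,k_4), S(f_1,k_5), S(f_2,k_5), S(f_3,k_5), S(k_4,k_5), S(f_1,k_6), S(f_2,k_6), S(f_3,k_6), S(k_4,k_6), S(k_5,k_6), S(f_1,k_7), S(f_2,k_7), S(f_3,k_7), S(k_4,k_7), S(k_5,k_7), S(k_6,k_7)) all reduce to 0 modulo the current basis, so we have a Gröbner basis.
Inter-reduce: drop elements whose leading term is divisible by another's, tail-reduce, and make monic.
Reduced Gröbner basis: {p, q}.
Label its elements g_1 = p, g_2 = q.

Reduce h = -2pq^2 - 3q^2 - 2 modulo G:
  leading term pq^2: subtract (-2q^2)·g_1 from -2pq^2 - 3q^2 - 2 → -3q^2 - 2
  leading term q^2: subtract (-3q)·g_2 from -3q^2 - 2 → -2
  leading term 1: no divisor's leading term divides it; move -2 to the remainder.
  normal form = -2.
The normal form is nonzero, so h ∉ I. Since h minus its normal form lies in I, I + (h) = I + (r) where r = -2; decide whether this ideal is the whole ring.
Here r = -2 is a nonzero constant, hence a unit: 1 ∈ I + (h), the Gröbner basis of I + (h) is {1}, and the enlarged system has no common solution — adjoining h is inconsistent.

Adjoining -2pq^2 - 3q^2 - 2 makes the ideal the whole ring: the system is inconsistent.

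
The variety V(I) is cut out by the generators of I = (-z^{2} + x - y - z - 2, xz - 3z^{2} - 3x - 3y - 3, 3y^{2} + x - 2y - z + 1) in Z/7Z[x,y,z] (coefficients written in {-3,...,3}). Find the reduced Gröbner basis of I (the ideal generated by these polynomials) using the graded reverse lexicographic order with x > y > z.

G = {x^{2} - xy + x - 3y + 1, y^{2} - 2x - 3y + 2z - 2, xz + x + 3z + 3, z^{2} - x + y + z + 2}

f_1 = -z^{2} + x - y - z - 2, LT = z^{2}.
f_2 = xz - 3z^{2} - 3x - 3y - 3, LT = xz.
f_3 = 3y^{2} + x - 2y - z + 1, LT = y^{2}.

S(f_1,f_2): lcm = xz^{2}. S = 3z^{3} - x^{2} + xy - 3xz + 3yz + 2x + 3z.
  reduce S modulo (f_1, f_2, f_3):
  remainder -x^{2} + xy - x + 3y - 1 ≠ 0; add g_4 = -x^{2} + xy - x + 3y - 1 to the basis.

The other S-polynomials (S(f_1,f_3), S(f_2,f_3), S(f_1,g_4), S(f_2,g_4), S(f_3,g_4)) all reduce to 0 modulo the current basis, so we have a Gröbner basis.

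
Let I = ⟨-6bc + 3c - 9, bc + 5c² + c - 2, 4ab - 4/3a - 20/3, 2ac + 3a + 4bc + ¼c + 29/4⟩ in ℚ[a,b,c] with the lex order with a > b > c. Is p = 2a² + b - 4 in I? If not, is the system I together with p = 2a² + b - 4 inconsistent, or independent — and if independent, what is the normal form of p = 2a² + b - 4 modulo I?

First compute the reduced Gröbner basis of I by Buchberger's algorithm.
f_1 = -6bc + 3c - 9, LT = bc.
f_2 = bc + 5c² + c - 2, LT = bc.
f_3 = 4ab - 4/3a - 20/3, LT = ab.
f_4 = 2ac + 3a + 4bc + ¼c + 29/4, LT = ac.

S(f_1,f_2): lcm = bc. S = -5c² - 3/2c + 7/2.
  leading term c²: no divisor's leading term divides it; move -5c² to the remainder.
  leading term c: no divisor's leading term divides it; move -3/2c to the remainder.
  leading term 1: no divisor's leading term divides it; move 7/2 to the remainder.
  remainder -5c² - 3/2c + 7/2 ≠ 0; add h_5 = -5c² - 3/2c + 7/2 to the basis.

S(f_1,f_3): lcm = abc. S = -⅙ac + 3/2a + 5/3c.
  leading term ac: subtract (-1/12)·f_4 from -⅙ac + 3/2a + 5/3c → 7/4a + ⅓bc + 27/16c + 29/48
  leading term a: no divisor's leading term divides it; move 7/4a to the remainder.
  leading term bc: subtract (-1/18)·f_1 from ⅓bc + 27/16c + 29/48 → 89/48c + 5/48
  leading term c: no divisor's leading term divides it; move 89/48c to the remainder.
  leading term 1: no divisor's leading term divides it; move 5/48 to the remainder.
  remainder 7/4a + 89/48c + 5/48 ≠ 0; add h_6 = 7/4a + 89/48c + 5/48 to the basis.

S(f_1,f_4): lcm = abc. S = -3/2ab - ½ac + 3/2a - 2b²c - ⅛bc - 29/8b.
  leading term ab: subtract (-⅜)·f_3 from -3/2ab - ½ac + 3/2a - 2b²c - ⅛bc - 29/8b → -½ac + a - 2b²c - ⅛bc - 29/8b - 5/2
  leading term ac: subtract (-¼)·f_4 from -½ac + a - 2b²c - ⅛bc - 29/8b - 5/2 → 7/4a - 2b²c + ⅞bc - 29/8b + 1/16c - 11/16
  leading term a: subtract (1)·h_6 from 7/4a - 2b²c + ⅞bc - 29/8b + 1/16c - 11/16 → -2b²c + ⅞bc - 29/8b - 43/24c - 19/24
  leading term b²c: subtract (⅓b)·f_1 from -2b²c + ⅞bc - 29/8b - 43/24c - 19/24 → -⅛bc - ⅝b - 43/24c - 19/24
  leading term bc: subtract (1/48)·f_1 from -⅛bc - ⅝b - 43/24c - 19/24 → -⅝b - 89/48c - 29/48
  leading term b: no divisor's leading term divides it; move -⅝b to the remainder.
  leading term c: no divisor's leading term divides it; move -89/48c to the remainder.
  leading term 1: no divisor's leading term divides it; move -29/48 to the remainder.
  remainder -⅝b - 89/48c - 29/48 ≠ 0; add h_7 = -⅝b - 89/48c - 29/48 to the basis.

S(f_2,f_3): lcm = abc. S = 5ac² + 4/3ac - 2a + 5/3c.
  leading term ac²: subtract (5/2c)·f_4 from 5ac² + 4/3ac - 2a + 5/3c → -37/6ac - 2a - 10bc² - ⅝c² - 395/24c
  leading term ac: subtract (-37/12)·f_4 from -37/6ac - 2a - 10bc² - ⅝c² - 395/24c → 29/4a - 10bc² + 37/3bc - ⅝c² - 251/16c + 1073/48
  leading term a: subtract (29/7)·h_6 from 29/4a - 10bc² + 37/3bc - ⅝c² - 251/16c + 1073/48 → -10bc² + 37/3bc - ⅝c² - 1963/84c + 3683/168
  leading term bc²: subtract (5/3c)·f_1 from -10bc² + 37/3bc - ⅝c² - 1963/84c + 3683/168 → 37/3bc - 45/8c² - 703/84c + 3683/168
  leading term bc: subtract (-37/18)·f_1 from 37/3bc - 45/8c² - 703/84c + 3683/168 → -45/8c² - 185/84c + 575/168
  leading term c²: subtract (9/8)·h_5 from -45/8c² - 185/84c + 575/168 → -173/336c - 173/336
  leading term c: no divisor's leading term divides it; move -173/336c to the remainder.
  leading term 1: no divisor's leading term divides it; move -173/336 to the remainder.
  remainder -173/336c - 173/336 ≠ 0; add h_8 = -173/336c - 173/336 to the basis.

The other S-polynomials (S(f_2,f_4), S(f_3,f_4), S(f_1,h_5), S(f_2,h_5), S(f_3,h_5), S(f_4,h_5), S(f_1,h_6), S(f_2,h_6), S(f_3,h_6), S(f_4,h_6), S(h_5,h_6), S(f_1,h_7), S(f_2,h_7), S(f_3,h_7), S(f_4,h_7), S(h_5,h_7), S(h_6,h_7), S(f_1,h_8), S(f_2,h_8), S(f_3,h_8), S(f_4,h_8), S(h_5,h_8), S(h_6,h_8), S(h_7,h_8)) all reduce to 0 modulo the current basis, so we have a Gröbner basis.
Inter-reduce: drop elements whose leading term is divisible by another's, tail-reduce, and make monic.
Reduced Gröbner basis: {a - 1, b - 2, c + 1}.
Label its elements g_1 = a - 1, g_2 = b - 2, g_3 = c + 1.

Reduce p = 2a² + b - 4 modulo G:
  leading term a²: subtract (2a)·g_1 from 2a² + b - 4 → 2a + b - 4
  leading term a: subtract (2)·g_1 from 2a + b - 4 → b - 2
  leading term b: subtract (1)·g_2 from b - 2 → 0
  normal form = 0.
Since the normal form is 0, p ∈ I.

2a² + b - 4 lies in I (it reduces to 0).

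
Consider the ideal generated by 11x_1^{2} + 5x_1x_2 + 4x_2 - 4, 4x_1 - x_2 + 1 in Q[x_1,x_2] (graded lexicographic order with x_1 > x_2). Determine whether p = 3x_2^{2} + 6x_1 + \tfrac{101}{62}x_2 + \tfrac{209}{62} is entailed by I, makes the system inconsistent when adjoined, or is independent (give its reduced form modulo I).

Adjoining 3x_2^{2} + 6x_1 + \tfrac{101}{62}x_2 + \tfrac{209}{62} makes the ideal the whole ring: the system is inconsistent.

First compute the reduced Gröbner basis of I by Buchberger's algorithm.
f_1 = 11x_1^{2} + 5x_1x_2 + 4x_2 - 4, LT = x_1^{2}.
f_2 = 4x_1 - x_2 + 1, LT = x_1.

S(f_1,f_2): lcm = x_1^{2}. S = \tfrac{31}{44}x_1x_2 - \tfrac{1}{4}x_1 + \tfrac{4}{11}x_2 - \tfrac{4}{11}.
  leading term x_1x_2: subtract (\tfrac{31}{176}x_2)·f_2 from \tfrac{31}{44}x_1x_2 - \tfrac{1}{4}x_1 + \tfrac{4}{11}x_2 - \tfrac{4}{11} → \tfrac{31}{176}x_2^{2} - \tfrac{1}{4}x_1 + \tfrac{3}{16}x_2 - \tfrac{4}{11}
  leading term x_2^{2}: no divisor's leading term divides it; move \tfrac{31}{176}x_2^{2} to the remainder.
  leading term x_1: subtract (-\tfrac{1}{16})·f_2 from -\tfrac{1}{4}x_1 + \tfrac{3}{16}x_2 - \tfrac{4}{11} → \tfrac{1}{8}x_2 - \tfrac{53}{176}
  leading term x_2: no divisor's leading term divides it; move \tfrac{1}{8}x_2 to the remainder.
  leading term 1: no divisor's leading term divides it; move -\tfrac{53}{176} to the remainder.
  remainder \tfrac{31}{176}x_2^{2} + \tfrac{1}{8}x_2 - \tfrac{53}{176} ≠ 0; add h_3 = \tfrac{31}{176}x_2^{2} + \tfrac{1}{8}x_2 - \tfrac{53}{176} to the basis.

The other S-polynomials (S(f_1,h_3), S(f_2,h_3)) all reduce to 0 modulo the current basis, so we have a Gröbner basis.
Inter-reduce: drop elements whose leading term is divisible by another's, tail-reduce, and make monic.
Reduced Gröbner basis: {x_2^{2} + \tfrac{22}{31}x_2 - \tfrac{53}{31}, x_1 - \tfrac{1}{4}x_2 + \tfrac{1}{4}}.
Label its elements g_1 = x_2^{2} + \tfrac{22}{31}x_2 - \tfrac{53}{31}, g_2 = x_1 - \tfrac{1}{4}x_2 + \tfrac{1}{4}.

Reduce p = 3x_2^{2} + 6x_1 + \tfrac{101}{62}x_2 + \tfrac{209}{62} modulo G:
  leading term x_2^{2}: subtract (3)·g_1 from 3x_2^{2} + 6x_1 + \tfrac{101}{62}x_2 + \tfrac{209}{62} → 6x_1 - \tfrac{1}{2}x_2 + \tfrac{17}{2}
  leading term x_1: subtract (6)·g_2 from 6x_1 - \tfrac{1}{2}x_2 + \tfrac{17}{2} → x_2 + 7
  leading term x_2: no divisor's leading term divides it; move x_2 to the remainder.
  leading term 1: no divisor's leading term divides it; move 7 to the remainder.
  normal form = x_2 + 7.
The normal form is nonzero, so p ∉ I. Since p minus its normal form lies in I, I + (p) = I + (r) where r = x_2 + 7; decide whether this ideal is the whole ring.
Run Buchberger on G together with r (pairs among the g_i already reduce to 0 since G is a Gröbner basis):
g_1 = x_2^{2} + \tfrac{22}{31}x_2 - \tfrac{53}{31}, LT = x_2^{2}.
g_2 = x_1 - \tfrac{1}{4}x_2 + \tfrac{1}{4}, LT = x_1.
r = x_2 + 7, LT = x_2.

S(g_1,r): lcm = x_2^{2}. S = -\tfrac{195}{31}x_2 - \tfrac{53}{31}.
  leading term x_2: subtract (-\tfrac{195}{31})·r from -\tfrac{195}{31}x_2 - \tfrac{53}{31} → \tfrac{1312}{31}
  leading term 1: no divisor's leading term divides it; move \tfrac{1312}{31} to the remainder.
  remainder \tfrac{1312}{31} ≠ 0; add m_4 = \tfrac{1312}{31} to the basis.

The other S-polynomials (S(g_1,g_2), S(g_2,r), S(g_1,m_4), S(g_2,m_4), S(r,m_4)) all reduce to 0 modulo the current basis, so we have a Gröbner basis.
Inter-reduce: drop elements whose leading term is divisible by another's, tail-reduce, and make monic.
Reduced Gröbner basis: {1}.
The reduced Gröbner basis of I + (p) is {1}: the ideal is the whole ring, so the enlarged system has no common solution — adjoining p is inconsistent.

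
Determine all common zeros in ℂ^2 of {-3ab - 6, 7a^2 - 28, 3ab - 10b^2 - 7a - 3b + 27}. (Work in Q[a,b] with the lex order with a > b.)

{(2, -1)}

Compute a lex Gröbner basis by Buchberger's algorithm.
f_1 = -3ab - 6, LT = ab.
f_2 = 7a^2 - 28, LT = a^2.
f_3 = 3ab - 7a - 10b^2 - 3b + 27, LT = ab.

S(f_1,f_2): lcm = a^2b. S = 2a + 4b.
  reduce S modulo (f_1, f_2, f_3):
  remainder 2a + 4b ≠ 0; add h_4 = 2a + 4b to the basis.

S(f_1,f_3): lcm = ab. S = 7/3a + 10/3b^2 + b - 7.
  reduce S modulo (f_1, f_2, f_3, h_4):
  remainder 10/3b^2 - 11/3b - 7 ≠ 0; add h_5 = 10/3b^2 - 11/3b - 7 to the basis.

S(f_2,f_3): lcm = a^2b. S = 7/3a^2 + 10/3ab^2 + ab - 9a - 4b.
  reduce S modulo (f_1, f_2, f_3, h_4, h_5):
  remainder 22/3b + 22/3 ≠ 0; add h_6 = 22/3b + 22/3 to the basis.

The other S-polynomials (S(f_1,h_4), S(f_2,h_4), S(f_3,h_4), S(f_1,h_5), S(f_2,h_5), S(f_3,h_5), S(h_4,h_5), S(f_1,h_6), S(f_2,h_6), S(f_3,h_6), S(h_4,h_6), S(h_5,h_6)) all reduce to 0 modulo the current basis, so we have a Gröbner basis.
Inter-reduce: drop elements whose leading term is divisible by another's, tail-reduce, and make monic.
Reduced Gröbner basis: {a - 2, b + 1}.

A lex Gröbner basis eliminates variables successively. Here b + 1 depends only on b, with roots {-1}; lifting each root through the earlier basis elements recovers the full solutions.
  b = -1: the earlier basis element becomes a - 2 = 0, giving a = 2 — point (2, -1).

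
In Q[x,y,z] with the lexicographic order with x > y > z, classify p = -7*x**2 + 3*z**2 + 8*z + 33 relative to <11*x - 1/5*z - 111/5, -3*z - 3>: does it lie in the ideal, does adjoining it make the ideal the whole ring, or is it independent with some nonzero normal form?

-7*x**2 + 3*z**2 + 8*z + 33 lies in I (it reduces to 0).

First compute the reduced Gröbner basis of I by Buchberger's algorithm.
f_1 = 11*x - 1/5*z - 111/5, LT = x.
f_2 = -3*z - 3, LT = z.

The S-polynomials (S(f_1,f_2)) all reduce to 0 modulo the current basis, so we have a Gröbner basis.
Inter-reduce: drop elements whose leading term is divisible by another's, tail-reduce, and make monic.
Reduced Gröbner basis: {x - 2, z + 1}.
Label its elements g_1 = x - 2, g_2 = z + 1.

Reduce p = -7*x**2 + 3*z**2 + 8*z + 33 modulo G:
  leading term x**2: subtract (-7*x)·g_1 from -7*x**2 + 3*z**2 + 8*z + 33 → -14*x + 3*z**2 + 8*z + 33
  leading term x: subtract (-14)·g_1 from -14*x + 3*z**2 + 8*z + 33 → 3*z**2 + 8*z + 5
  leading term z**2: subtract (3*z)·g_2 from 3*z**2 + 8*z + 5 → 5*z + 5
  leading term z: subtract (5)·g_2 from 5*z + 5 → 0
  normal form = 0.
Since the normal form is 0, p ∈ I.

The remainder on division by a Gröbner basis is unique — it is the normal form.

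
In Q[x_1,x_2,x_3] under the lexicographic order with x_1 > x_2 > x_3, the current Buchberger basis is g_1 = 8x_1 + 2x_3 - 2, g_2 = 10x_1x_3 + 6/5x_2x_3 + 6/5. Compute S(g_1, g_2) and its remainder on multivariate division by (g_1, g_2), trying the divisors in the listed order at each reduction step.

S(g_1, g_2) = -3/25x_2x_3 + 1/4x_3^2 - 1/4x_3 - 3/25; remainder on division = -3/25x_2x_3 + 1/4x_3^2 - 1/4x_3 - 3/25.

lcm(LM(g_1), LM(g_2)) = x_1x_3.
S = (lcm/LT(g_1))·g_1 − (lcm/LT(g_2))·g_2 = -3/25x_2x_3 + 1/4x_3^2 - 1/4x_3 - 3/25.
Reduce S modulo (g_1, g_2) in that order:
  leading term x_2x_3: no divisor's leading term divides it; move -3/25x_2x_3 to the remainder.
  leading term x_3^2: no divisor's leading term divides it; move 1/4x_3^2 to the remainder.
  leading term x_3: no divisor's leading term divides it; move -1/4x_3 to the remainder.
  leading term 1: no divisor's leading term divides it; move -3/25 to the remainder.
The remainder -3/25x_2x_3 + 1/4x_3^2 - 1/4x_3 - 3/25 is nonzero, so it would be added as the next basis element.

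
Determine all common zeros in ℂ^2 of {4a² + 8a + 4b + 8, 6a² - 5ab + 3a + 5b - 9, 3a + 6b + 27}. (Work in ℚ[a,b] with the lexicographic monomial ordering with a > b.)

{(1, -5)}

Compute a lex Gröbner basis by Buchberger's algorithm.
f_1 = 4a² + 8a + 4b + 8, LT = a².
f_2 = 6a² - 5ab + 3a + 5b - 9, LT = a².
f_3 = 3a + 6b + 27, LT = a.

S(f_1,f_2): lcm = a². S = ⅚ab + 3/2a + ⅙b + 7/2.
  leading term ab: subtract (5/18b)·f_3 from ⅚ab + 3/2a + ⅙b + 7/2 → 3/2a - 5/3b² - 22/3b + 7/2
  leading term a: subtract (½)·f_3 from 3/2a - 5/3b² - 22/3b + 7/2 → -5/3b² - 31/3b - 10
  leading term b²: no divisor's leading term divides it; move -5/3b² to the remainder.
  leading term b: no divisor's leading term divides it; move -31/3b to the remainder.
  leading term 1: no divisor's leading term divides it; move -10 to the remainder.
  remainder -5/3b² - 31/3b - 10 ≠ 0; add h_4 = -5/3b² - 31/3b - 10 to the basis.

S(f_1,f_3): lcm = a². S = -2ab - 7a + b + 2.
  leading term ab: subtract (-⅔b)·f_3 from -2ab - 7a + b + 2 → -7a + 4b² + 19b + 2
  leading term a: subtract (-7/3)·f_3 from -7a + 4b² + 19b + 2 → 4b² + 33b + 65
  leading term b²: subtract (-12/5)·h_4 from 4b² + 33b + 65 → 41/5b + 41
  leading term b: no divisor's leading term divides it; move 41/5b to the remainder.
  leading term 1: no divisor's leading term divides it; move 41 to the remainder.
  remainder 41/5b + 41 ≠ 0; add h_5 = 41/5b + 41 to the basis.

S(f_2,f_3): lcm = a². S = -17/6ab - 17/2a + ⅚b - 3/2.
  leading term ab: subtract (-17/18b)·f_3 from -17/6ab - 17/2a + ⅚b - 3/2 → -17/2a + 17/3b² + 79/3b - 3/2
  leading term a: subtract (-17/6)·f_3 from -17/2a + 17/3b² + 79/3b - 3/2 → 17/3b² + 130/3b + 75
  leading term b²: subtract (-17/5)·h_4 from 17/3b² + 130/3b + 75 → 41/5b + 41
  leading term b: subtract (1)·h_5 from 41/5b + 41 → 0
  remainder 0.

S(f_1,h_4): leading monomials are coprime, so the S-polynomial reduces to 0 (Buchberger's first criterion).
S(f_2,h_4): leading monomials are coprime, so the S-polynomial reduces to 0 (Buchberger's first criterion).
S(f_3,h_4): leading monomials are coprime, so the S-polynomial reduces to 0 (Buchberger's first criterion).
S(f_1,h_5): leading monomials are coprime, so the S-polynomial reduces to 0 (Buchberger's first criterion).
S(f_2,h_5): leading monomials are coprime, so the S-polynomial reduces to 0 (Buchberger's first criterion).
S(f_3,h_5): leading monomials are coprime, so the S-polynomial reduces to 0 (Buchberger's first criterion).
S(h_4,h_5): lcm = b². S = 6/5b + 6.
  leading term b: subtract (6/41)·h_5 from 6/5b + 6 → 0
  remainder 0.

Every S-polynomial of the final basis reduces to 0, so we have a Gröbner basis.
Inter-reduce: drop elements whose leading term is divisible by another's, tail-reduce, and make monic.
Reduced Gröbner basis: {a - 1, b + 5}.

From the last basis element, b + 5 = 0, so b takes values in {-5}. Each choice, substituted upward through the basis, yields the corresponding point(s) of the solution set.
  b = -5: the earlier basis element becomes a - 1 = 0, giving a = 1 — point (1, -5).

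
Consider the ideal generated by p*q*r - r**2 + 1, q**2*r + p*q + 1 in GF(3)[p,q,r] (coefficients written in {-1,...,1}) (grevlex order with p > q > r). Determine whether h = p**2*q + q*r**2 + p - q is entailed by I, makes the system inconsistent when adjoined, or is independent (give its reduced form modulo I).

First compute the reduced Gröbner basis of I by Buchberger's algorithm.
f_1 = p*q*r - r**2 + 1, LT = p*q*r.
f_2 = q**2*r + p*q + 1, LT = q**2*r.

S(f_1,f_2): lcm = p*q**2*r. S = -p**2*q - q*r**2 - p + q.
  leading term p**2*q: no divisor's leading term divides it; move -p**2*q to the remainder.
  leading term q*r**2: no divisor's leading term divides it; move -q*r**2 to the remainder.
  leading term p: no divisor's leading term divides it; move -p to the remainder.
  leading term q: no divisor's leading term divides it; move q to the remainder.
  remainder -p**2*q - q*r**2 - p + q ≠ 0; add k_3 = -p**2*q - q*r**2 - p + q to the basis.

S(f_1,k_3): lcm = p**2*q*r. S = -q*r**3 - p*r**2 - p*r + q*r + p.
  leading term q*r**3: no divisor's leading term divides it; move -q*r**3 to the remainder.
  leading term p*r**2: no divisor's leading term divides it; move -p*r**2 to the remainder.
  leading term p*r: no divisor's leading term divides it; move -p*r to the remainder.
  leading term q*r: no divisor's leading term divides it; move q*r to the remainder.
  leading term p: no divisor's leading term divides it; move p to the remainder.
  remainder -q*r**3 - p*r**2 - p*r + q*r + p ≠ 0; add k_4 = -q*r**3 - p*r**2 - p*r + q*r + p to the basis.

S(f_2,k_3): lcm = p**2*q**2*r. S = -q**2*r**3 + p**3*q - p*q*r + q**2*r + p**2.
  leading term q**2*r**3: subtract (-r**2)·f_2 from -q**2*r**3 + p**3*q - p*q*r + q**2*r + p**2 → p**3*q + p*q*r**2 - p*q*r + q**2*r + p**2 + r**2
  leading term p**3*q: subtract (-p)·k_3 from p**3*q + p*q*r**2 - p*q*r + q**2*r + p**2 + r**2 → -p*q*r + q**2*r + p*q + r**2
  leading term p*q*r: subtract (-1)·f_1 from -p*q*r + q**2*r + p*q + r**2 → q**2*r + p*q + 1
  leading term q**2*r: subtract (1)·f_2 from q**2*r + p*q + 1 → 0
  remainder 0.

S(f_1,k_4): lcm = p*q*r**3. S = -p**2*r**2 - r**4 - p**2*r + p*q*r + p**2 + r**2.
  leading term p**2*r**2: no divisor's leading term divides it; move -p**2*r**2 to the remainder.
  leading term r**4: no divisor's leading term divides it; move -r**4 to the remainder.
  leading term p**2*r: no divisor's leading term divides it; move -p**2*r to the remainder.
  leading term p*q*r: subtract (1)·f_1 from p*q*r + p**2 + r**2 → p**2 - r**2 - 1
  leading term p**2: no divisor's leading term divides it; move p**2 to the remainder.
  leading term r**2: no divisor's leading term divides it; move -r**2 to the remainder.
  leading term 1: no divisor's leading term divides it; move -1 to the remainder.
  remainder -p**2*r**2 - r**4 - p**2*r + p**2 - r**2 - 1 ≠ 0; add k_5 = -p**2*r**2 - r**4 - p**2*r + p**2 - r**2 - 1 to the basis.

S(f_2,k_4): lcm = q**2*r**3. S = -p*q*r + q**2*r + p*q + r**2.
  leading term p*q*r: subtract (-1)·f_1 from -p*q*r + q**2*r + p*q + r**2 → q**2*r + p*q + 1
  leading term q**2*r: subtract (1)·f_2 from q**2*r + p*q + 1 → 0
  remainder 0.

S(k_3,k_4): lcm = p**2*q*r**3. S = q*r**5 - p**3*r**2 - p**3*r + p**2*q*r + p*r**3 - q*r**3 + p**3.
  leading term q*r**5: subtract (-r**2)·k_4 from q*r**5 - p**3*r**2 - p**3*r + p**2*q*r + p*r**3 - q*r**3 + p**3 → -p**3*r**2 - p*r**4 - p**3*r + p**2*q*r + p**3 + p*r**2
  leading term p**3*r**2: subtract (p)·k_5 from -p**3*r**2 - p*r**4 - p**3*r + p**2*q*r + p**3 + p*r**2 → p**2*q*r - p*r**2 + p
  leading term p**2*q*r: subtract (p)·f_1 from p**2*q*r - p*r**2 + p → 0
  remainder 0.

S(f_1,k_5): lcm = p**2*q*r**2. S = -q*r**4 - p**2*q*r - p*r**3 + p**2*q - q*r**2 + p*r - q.
  leading term q*r**4: subtract (r)·k_4 from -q*r**4 - p**2*q*r - p*r**3 + p**2*q - q*r**2 + p*r - q → -p**2*q*r + p**2*q + p*r**2 + q*r**2 - q
  leading term p**2*q*r: subtract (-p)·f_1 from -p**2*q*r + p**2*q + p*r**2 + q*r**2 - q → p**2*q + q*r**2 + p - q
  leading term p**2*q: subtract (-1)·k_3 from p**2*q + q*r**2 + p - q → 0
  remainder 0.

S(f_2,k_5): lcm = p**2*q**2*r**2. S = -q**2*r**4 + p**3*q*r - p**2*q**2*r + p**2*q**2 - q**2*r**2 + p**2*r - q**2.
  leading term q**2*r**4: subtract (-r**3)·f_2 from -q**2*r**4 + p**3*q*r - p**2*q**2*r + p**2*q**2 - q**2*r**2 + p**2*r - q**2 → p**3*q*r - p**2*q**2*r + p*q*r**3 + p**2*q**2 - q**2*r**2 + p**2*r + r**3 - q**2
  leading term p**3*q*r: subtract (p**2)·f_1 from p**3*q*r - p**2*q**2*r + p*q*r**3 + p**2*q**2 - q**2*r**2 + p**2*r + r**3 - q**2 → -p**2*q**2*r + p*q*r**3 + p**2*q**2 + p**2*r**2 - q**2*r**2 + p**2*r + r**3 - p**2 - q**2
  leading term p**2*q**2*r: subtract (-p*q)·f_1 from -p**2*q**2*r + p*q*r**3 + p**2*q**2 + p**2*r**2 - q**2*r**2 + p**2*r + r**3 - p**2 - q**2 → p*q*r**3 + p**2*q**2 + p**2*r**2 - p*q*r**2 - q**2*r**2 + p**2*r + r**3 - p**2 + p*q - q**2
  leading term p*q*r**3: subtract (r**2)·f_1 from p*q*r**3 + p**2*q**2 + p**2*r**2 - p*q*r**2 - q**2*r**2 + p**2*r + r**3 - p**2 + p*q - q**2 → p**2*q**2 + p**2*r**2 - p*q*r**2 - q**2*r**2 + r**4 + p**2*r + r**3 - p**2 + p*q - q**2 - r**2
  leading term p**2*q**2: subtract (-q)·k_3 from p**2*q**2 + p**2*r**2 - p*q*r**2 - q**2*r**2 + r**4 + p**2*r + r**3 - p**2 + p*q - q**2 - r**2 → p**2*r**2 - p*q*r**2 + q**2*r**2 + r**4 + p**2*r + r**3 - p**2 - r**2
  leading term p**2*r**2: subtract (-1)·k_5 from p**2*r**2 - p*q*r**2 + q**2*r**2 + r**4 + p**2*r + r**3 - p**2 - r**2 → -p*q*r**2 + q**2*r**2 + r**3 + r**2 - 1
  leading term p*q*r**2: subtract (-r)·f_1 from -p*q*r**2 + q**2*r**2 + r**3 + r**2 - 1 → q**2*r**2 + r**2 + r - 1
  leading term q**2*r**2: subtract (r)·f_2 from q**2*r**2 + r**2 + r - 1 → -p*q*r + r**2 - 1
  leading term p*q*r: subtract (-1)·f_1 from -p*q*r + r**2 - 1 → 0
  remainder 0.

S(k_3,k_5): lcm = p**2*q*r**2. S = -p**2*q*r + p**2*q + p*r**2 + q*r**2 - q.
  leading term p**2*q*r: subtract (-p)·f_1 from -p**2*q*r + p**2*q + p*r**2 + q*r**2 - q → p**2*q + q*r**2 + p - q
  leading term p**2*q: subtract (-1)·k_3 from p**2*q + q*r**2 + p - q → 0
  remainder 0.

S(k_4,k_5): lcm = p**2*q*r**3. S = -q*r**5 + p**3*r**2 - p**2*q*r**2 + p**3*r - q*r**3 - p**3 - q*r.
  leading term q*r**5: subtract (r**2)·k_4 from -q*r**5 + p**3*r**2 - p**2*q*r**2 + p**3*r - q*r**3 - p**3 - q*r → p**3*r**2 - p**2*q*r**2 + p*r**4 + p**3*r + p*r**3 + q*r**3 - p**3 - p*r**2 - q*r
  leading term p**3*r**2: subtract (-p)·k_5 from p**3*r**2 - p**2*q*r**2 + p*r**4 + p**3*r + p*r**3 + q*r**3 - p**3 - p*r**2 - q*r → -p**2*q*r**2 + p*r**3 + q*r**3 + p*r**2 - q*r - p
  leading term p**2*q*r**2: subtract (-p*r)·f_1 from -p**2*q*r**2 + p*r**3 + q*r**3 + p*r**2 - q*r - p → q*r**3 + p*r**2 + p*r - q*r - p
  leading term q*r**3: subtract (-1)·k_4 from q*r**3 + p*r**2 + p*r - q*r - p → 0
  remainder 0.

Every S-polynomial of the final basis reduces to 0, so we have a Gröbner basis.
Inter-reduce: drop elements whose leading term is divisible by another's, tail-reduce, and make monic.
Reduced Gröbner basis: {p**2*r**2 + r**4 + p**2*r - p**2 + r**2 + 1, q*r**3 + p*r**2 + p*r - q*r - p, p**2*q + q*r**2 + p - q, p*q*r - r**2 + 1, q**2*r + p*q + 1}.
Label its elements g_1 = p**2*r**2 + r**4 + p**2*r - p**2 + r**2 + 1, g_2 = q*r**3 + p*r**2 + p*r - q*r - p, g_3 = p**2*q + q*r**2 + p - q, g_4 = p*q*r - r**2 + 1, g_5 = q**2*r + p*q + 1.

Reduce h = p**2*q + q*r**2 + p - q modulo G:
  leading term p**2*q: subtract (1)·g_3 from p**2*q + q*r**2 + p - q → 0
  normal form = 0.
Since the normal form is 0, h ∈ I.

p**2*q + q*r**2 + p - q lies in I (it reduces to 0).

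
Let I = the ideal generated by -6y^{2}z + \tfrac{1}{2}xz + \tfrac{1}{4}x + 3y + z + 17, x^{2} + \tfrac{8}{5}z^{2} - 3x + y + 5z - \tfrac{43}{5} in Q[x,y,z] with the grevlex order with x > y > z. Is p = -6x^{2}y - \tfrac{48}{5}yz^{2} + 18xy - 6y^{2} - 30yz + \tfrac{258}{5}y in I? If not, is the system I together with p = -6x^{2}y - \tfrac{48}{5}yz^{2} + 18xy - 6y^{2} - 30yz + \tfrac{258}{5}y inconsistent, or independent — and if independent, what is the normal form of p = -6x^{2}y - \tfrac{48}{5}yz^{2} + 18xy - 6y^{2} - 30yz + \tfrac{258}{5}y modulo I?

First compute the reduced Gröbner basis of I by Buchberger's algorithm.
f_1 = -6y^{2}z + \tfrac{1}{2}xz + \tfrac{1}{4}x + 3y + z + 17, LT = y^{2}z.
f_2 = x^{2} + \tfrac{8}{5}z^{2} - 3x + y + 5z - \tfrac{43}{5}, LT = x^{2}.

The S-polynomials (S(f_1,f_2)) all reduce to 0 modulo the current basis, so we have a Gröbner basis.
Inter-reduce: drop elements whose leading term is divisible by another's, tail-reduce, and make monic.
Reduced Gröbner basis: {y^{2}z - \tfrac{1}{12}xz - \tfrac{1}{24}x - \tfrac{1}{2}y - \tfrac{1}{6}z - \tfrac{17}{6}, x^{2} + \tfrac{8}{5}z^{2} - 3x + y + 5z - \tfrac{43}{5}}.
Label its elements g_1 = y^{2}z - \tfrac{1}{12}xz - \tfrac{1}{24}x - \tfrac{1}{2}y - \tfrac{1}{6}z - \tfrac{17}{6}, g_2 = x^{2} + \tfrac{8}{5}z^{2} - 3x + y + 5z - \tfrac{43}{5}.

Reduce p = -6x^{2}y - \tfrac{48}{5}yz^{2} + 18xy - 6y^{2} - 30yz + \tfrac{258}{5}y modulo G:
  leading term x^{2}y: subtract (-6y)·g_2 from -6x^{2}y - \tfrac{48}{5}yz^{2} + 18xy - 6y^{2} - 30yz + \tfrac{258}{5}y → 0
  normal form = 0.
Since the normal form is 0, p ∈ I.

Ideal membership is decidable via reduction modulo a Gröbner basis.

-6x^{2}y - \tfrac{48}{5}yz^{2} + 18xy - 6y^{2} - 30yz + \tfrac{258}{5}y lies in I (it reduces to 0).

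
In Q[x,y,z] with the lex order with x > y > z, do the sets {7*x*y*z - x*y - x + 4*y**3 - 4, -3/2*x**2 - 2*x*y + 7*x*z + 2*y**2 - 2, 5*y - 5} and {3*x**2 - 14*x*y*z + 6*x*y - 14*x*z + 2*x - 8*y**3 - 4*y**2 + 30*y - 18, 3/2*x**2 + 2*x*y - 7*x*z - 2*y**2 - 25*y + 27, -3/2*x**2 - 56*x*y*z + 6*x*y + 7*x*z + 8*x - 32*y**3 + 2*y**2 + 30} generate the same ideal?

Two ideals are equal iff their reduced Gröbner bases coincide (the reduced basis is unique for a fixed ordering).
Buchberger on the first generating set:
f_1 = 7*x*y*z - x*y - x + 4*y**3 - 4, LT = x*y*z.
f_2 = -3/2*x**2 - 2*x*y + 7*x*z + 2*y**2 - 2, LT = x**2.
f_3 = 5*y - 5, LT = y.

S(f_1,f_3): lcm = x*y*z. S = -1/7*x*y + x*z - 1/7*x + 4/7*y**3 - 4/7.
  leading term x*y: subtract (-1/35*x)·f_3 from -1/7*x*y + x*z - 1/7*x + 4/7*y**3 - 4/7 → x*z - 2/7*x + 4/7*y**3 - 4/7
  leading term x*z: no divisor's leading term divides it; move x*z to the remainder.
  leading term x: no divisor's leading term divides it; move -2/7*x to the remainder.
  leading term y**3: subtract (4/35*y**2)·f_3 from 4/7*y**3 - 4/7 → 4/7*y**2 - 4/7
  leading term y**2: subtract (4/35*y)·f_3 from 4/7*y**2 - 4/7 → 4/7*y - 4/7
  leading term y: subtract (4/35)·f_3 from 4/7*y - 4/7 → 0
  remainder x*z - 2/7*x ≠ 0; add g_4 = x*z - 2/7*x to the basis.

The other S-polynomials (S(f_1,f_2), S(f_2,f_3), S(f_1,g_4), S(f_2,g_4), S(f_3,g_4)) all reduce to 0 modulo the current basis, so we have a Gröbner basis.
Inter-reduce: drop elements whose leading term is divisible by another's, tail-reduce, and make monic.
Reduced Gröbner basis: {x**2, x*z - 2/7*x, y - 1}.

Buchberger on the second generating set:
h_1 = 3*x**2 - 14*x*y*z + 6*x*y - 14*x*z + 2*x - 8*y**3 - 4*y**2 + 30*y - 18, LT = x**2.
h_2 = 3/2*x**2 + 2*x*y - 7*x*z - 2*y**2 - 25*y + 27, LT = x**2.
h_3 = -3/2*x**2 - 56*x*y*z + 6*x*y + 7*x*z + 8*x - 32*y**3 + 2*y**2 + 30, LT = x**2.

S(h_1,h_2): lcm = x**2. S = -14/3*x*y*z + 2/3*x*y + 2/3*x - 8/3*y**3 + 80/3*y - 24.
  leading term x*y*z: no divisor's leading term divides it; move -14/3*x*y*z to the remainder.
  leading term x*y: no divisor's leading term divides it; move 2/3*x*y to the remainder.
  leading term x: no divisor's leading term divides it; move 2/3*x to the remainder.
  leading term y**3: no divisor's leading term divides it; move -8/3*y**3 to the remainder.
  leading term y: no divisor's leading term divides it; move 80/3*y to the remainder.
  leading term 1: no divisor's leading term divides it; move -24 to the remainder.
  remainder -14/3*x*y*z + 2/3*x*y + 2/3*x - 8/3*y**3 + 80/3*y - 24 ≠ 0; add k_4 = -14/3*x*y*z + 2/3*x*y + 2/3*x - 8/3*y**3 + 80/3*y - 24 to the basis.

S(h_1,h_3): lcm = x**2. S = -42*x*y*z + 6*x*y + 6*x - 24*y**3 + 10*y + 14.
  leading term x*y*z: subtract (9)·k_4 from -42*x*y*z + 6*x*y + 6*x - 24*y**3 + 10*y + 14 → -230*y + 230
  leading term y: no divisor's leading term divides it; move -230*y to the remainder.
  leading term 1: no divisor's leading term divides it; move 230 to the remainder.
  remainder -230*y + 230 ≠ 0; add k_5 = -230*y + 230 to the basis.

S(k_4,k_5): lcm = x*y*z. S = -1/7*x*y + x*z - 1/7*x + 4/7*y**3 - 40/7*y + 36/7.
  leading term x*y: subtract (1/1610*x)·k_5 from -1/7*x*y + x*z - 1/7*x + 4/7*y**3 - 40/7*y + 36/7 → x*z - 2/7*x + 4/7*y**3 - 40/7*y + 36/7
  leading term x*z: no divisor's leading term divides it; move x*z to the remainder.
  leading term x: no divisor's leading term divides it; move -2/7*x to the remainder.
  leading term y**3: subtract (-2/805*y**2)·k_5 from 4/7*y**3 - 40/7*y + 36/7 → 4/7*y**2 - 40/7*y + 36/7
  leading term y**2: subtract (-2/805*y)·k_5 from 4/7*y**2 - 40/7*y + 36/7 → -36/7*y + 36/7
  leading term y: subtract (18/805)·k_5 from -36/7*y + 36/7 → 0
  remainder x*z - 2/7*x ≠ 0; add k_6 = x*z - 2/7*x to the basis.

The other S-polynomials (S(h_2,h_3), S(h_1,k_4), S(h_2,k_4), S(h_3,k_4), S(h_1,k_5), S(h_2,k_5), S(h_3,k_5), S(h_1,k_6), S(h_2,k_6), S(h_3,k_6), S(k_4,k_6), S(k_5,k_6)) all reduce to 0 modulo the current basis, so we have a Gröbner basis.
Inter-reduce: drop elements whose leading term is divisible by another's, tail-reduce, and make monic.
Reduced Gröbner basis: {x**2, x*z - 2/7*x, y - 1}.

These coincide, so the ideals are equal.

Yes, the ideals are equal.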